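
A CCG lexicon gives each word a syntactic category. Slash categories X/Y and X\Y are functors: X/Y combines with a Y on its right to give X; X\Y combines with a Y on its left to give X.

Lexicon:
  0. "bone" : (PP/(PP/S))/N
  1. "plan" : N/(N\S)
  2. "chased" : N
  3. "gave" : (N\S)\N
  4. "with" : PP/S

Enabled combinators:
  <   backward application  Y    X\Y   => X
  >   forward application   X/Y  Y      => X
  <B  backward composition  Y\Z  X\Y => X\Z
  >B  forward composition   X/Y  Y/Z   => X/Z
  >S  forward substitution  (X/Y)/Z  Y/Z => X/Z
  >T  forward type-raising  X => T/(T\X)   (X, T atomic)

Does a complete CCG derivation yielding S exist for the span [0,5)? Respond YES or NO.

(PP/(PP/S))/N N/(N\S) N (N\S)\N PP/S
CKY chart[0,5] = {N/(N\PP), NP/(NP\PP), PP, PP/(PP\PP), S/(S\PP)}; S ∉ chart

NO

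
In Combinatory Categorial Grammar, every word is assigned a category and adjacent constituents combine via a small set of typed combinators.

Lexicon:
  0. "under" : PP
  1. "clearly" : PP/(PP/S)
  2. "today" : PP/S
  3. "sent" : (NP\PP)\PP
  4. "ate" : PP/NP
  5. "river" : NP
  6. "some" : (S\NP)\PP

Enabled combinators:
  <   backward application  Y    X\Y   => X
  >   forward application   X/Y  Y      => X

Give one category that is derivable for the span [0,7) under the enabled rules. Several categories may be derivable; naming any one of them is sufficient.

S

[0,7] S   <
  [0,4] NP   <
    [0,1] "under" : PP
    [1,4] NP\PP   <
      [1,3] PP   >
        [1,2] "clearly" : PP/(PP/S)
        [2,3] "today" : PP/S
      [3,4] "sent" : (NP\PP)\PP
  [4,7] S\NP   <
    [4,6] PP   >
      [4,5] "ate" : PP/NP
      [5,6] "river" : NP
    [6,7] "some" : (S\NP)\PP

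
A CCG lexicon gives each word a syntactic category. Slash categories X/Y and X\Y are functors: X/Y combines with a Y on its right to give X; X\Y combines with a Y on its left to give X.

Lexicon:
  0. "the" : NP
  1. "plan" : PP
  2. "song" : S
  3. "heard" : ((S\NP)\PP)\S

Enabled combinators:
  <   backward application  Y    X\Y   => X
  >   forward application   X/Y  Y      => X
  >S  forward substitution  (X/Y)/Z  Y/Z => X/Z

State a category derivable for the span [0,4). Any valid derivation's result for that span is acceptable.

[0,4] S   <
  [0,1] "the" : NP
  [1,4] S\NP   <
    [1,2] "plan" : PP
    [2,4] (S\NP)\PP   <
      [2,3] "song" : S
      [3,4] "heard" : ((S\NP)\PP)\S

S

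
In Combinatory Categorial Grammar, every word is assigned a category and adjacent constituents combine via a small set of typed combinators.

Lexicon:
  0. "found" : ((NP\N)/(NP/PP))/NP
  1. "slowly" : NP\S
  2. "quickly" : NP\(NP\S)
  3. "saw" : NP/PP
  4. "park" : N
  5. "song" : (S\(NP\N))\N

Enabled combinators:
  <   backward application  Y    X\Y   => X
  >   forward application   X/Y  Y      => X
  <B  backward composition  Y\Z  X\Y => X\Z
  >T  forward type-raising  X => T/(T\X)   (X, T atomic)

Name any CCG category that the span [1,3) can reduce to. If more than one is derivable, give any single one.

[0,6] S   <
  [0,4] NP\N   >
    [0,3] (NP\N)/(NP/PP)   >
      [0,1] "found" : ((NP\N)/(NP/PP))/NP
      [1,3] NP   <
        [1,2] "slowly" : NP\S
        [2,3] "quickly" : NP\(NP\S)
    [3,4] "saw" : NP/PP
  [4,6] S\(NP\N)   <
    [4,5] "park" : N
    [5,6] "song" : (S\(NP\N))\N

NP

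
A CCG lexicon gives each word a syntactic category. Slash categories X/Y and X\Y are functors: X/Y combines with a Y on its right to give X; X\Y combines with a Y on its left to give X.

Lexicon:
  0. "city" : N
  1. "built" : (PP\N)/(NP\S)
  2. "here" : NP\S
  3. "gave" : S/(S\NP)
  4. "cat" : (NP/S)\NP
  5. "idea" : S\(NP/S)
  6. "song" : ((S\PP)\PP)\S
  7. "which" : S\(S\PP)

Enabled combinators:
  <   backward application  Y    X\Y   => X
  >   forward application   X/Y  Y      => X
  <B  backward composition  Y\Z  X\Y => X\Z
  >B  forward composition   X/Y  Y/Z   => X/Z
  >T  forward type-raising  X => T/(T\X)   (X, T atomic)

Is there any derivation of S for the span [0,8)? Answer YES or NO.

YES

[0,8] S   <
  [0,7] S\PP   <
    [0,3] PP   <
      [0,1] "city" : N
      [1,3] PP\N   >
        [1,2] "built" : (PP\N)/(NP\S)
        [2,3] "here" : NP\S
    [3,7] (S\PP)\PP   <
      [3,6] S   >
        [3,4] "gave" : S/(S\NP)
        [4,6] S\NP   <B
          [4,5] "cat" : (NP/S)\NP
          [5,6] "idea" : S\(NP/S)
      [6,7] "song" : ((S\PP)\PP)\S
  [7,8] "which" : S\(S\PP)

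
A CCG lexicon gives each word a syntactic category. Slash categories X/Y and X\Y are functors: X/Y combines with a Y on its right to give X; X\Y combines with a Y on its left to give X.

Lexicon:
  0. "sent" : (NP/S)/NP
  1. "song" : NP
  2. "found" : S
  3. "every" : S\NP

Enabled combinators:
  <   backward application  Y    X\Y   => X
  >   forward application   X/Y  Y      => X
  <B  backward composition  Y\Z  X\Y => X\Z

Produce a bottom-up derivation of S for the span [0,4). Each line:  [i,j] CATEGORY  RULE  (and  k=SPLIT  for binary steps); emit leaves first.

[0,1] (NP/S)/NP  lex  "sent"
[1,2] NP  lex  "song"
[0,2] NP/S  >  k=1
[2,3] S  lex  "found"
[0,3] NP  >  k=2
[3,4] S\NP  lex  "every"
[0,4] S  <  k=3

[0,4] S   <
  [0,3] NP   >
    [0,2] NP/S   >
      [0,1] "sent" : (NP/S)/NP
      [1,2] "song" : NP
    [2,3] "found" : S
  [3,4] "every" : S\NP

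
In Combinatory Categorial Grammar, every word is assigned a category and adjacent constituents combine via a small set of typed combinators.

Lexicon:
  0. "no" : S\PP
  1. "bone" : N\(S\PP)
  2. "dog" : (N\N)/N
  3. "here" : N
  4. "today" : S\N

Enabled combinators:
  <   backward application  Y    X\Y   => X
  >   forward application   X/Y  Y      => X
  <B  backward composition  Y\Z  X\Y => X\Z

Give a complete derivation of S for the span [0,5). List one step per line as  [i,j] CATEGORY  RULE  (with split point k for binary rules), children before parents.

[0,5] S   <
  [0,2] N   <
    [0,1] "no" : S\PP
    [1,2] "bone" : N\(S\PP)
  [2,5] S\N   <B
    [2,4] N\N   >
      [2,3] "dog" : (N\N)/N
      [3,4] "here" : N
    [4,5] "today" : S\N

[0,1] S\PP  lex  "no"
[1,2] N\(S\PP)  lex  "bone"
[0,2] N  <  k=1
[2,3] (N\N)/N  lex  "dog"
[3,4] N  lex  "here"
[2,4] N\N  >  k=3
[4,5] S\N  lex  "today"
[2,5] S\N  <B  k=4
[0,5] S  <  k=2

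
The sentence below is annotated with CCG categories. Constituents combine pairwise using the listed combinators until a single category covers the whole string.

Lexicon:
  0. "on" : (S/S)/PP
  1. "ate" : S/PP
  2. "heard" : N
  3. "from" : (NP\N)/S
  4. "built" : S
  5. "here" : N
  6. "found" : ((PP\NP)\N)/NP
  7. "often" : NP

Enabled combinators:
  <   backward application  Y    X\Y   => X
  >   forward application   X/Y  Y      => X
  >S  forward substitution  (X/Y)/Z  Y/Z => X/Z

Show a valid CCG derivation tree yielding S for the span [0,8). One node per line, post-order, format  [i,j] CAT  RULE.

[0,8] S   >
  [0,2] S/PP   >S
    [0,1] "on" : (S/S)/PP
    [1,2] "ate" : S/PP
  [2,8] PP   <
    [2,5] NP   <
      [2,3] "heard" : N
      [3,5] NP\N   >
        [3,4] "from" : (NP\N)/S
        [4,5] "built" : S
    [5,8] PP\NP   <
      [5,6] "here" : N
      [6,8] (PP\NP)\N   >
        [6,7] "found" : ((PP\NP)\N)/NP
        [7,8] "often" : NP

[0,1] (S/S)/PP  lex  "on"
[1,2] S/PP  lex  "ate"
[0,2] S/PP  >S  k=1
[2,3] N  lex  "heard"
[3,4] (NP\N)/S  lex  "from"
[4,5] S  lex  "built"
[3,5] NP\N  >  k=4
[2,5] NP  <  k=3
[5,6] N  lex  "here"
[6,7] ((PP\NP)\N)/NP  lex  "found"
[7,8] NP  lex  "often"
[6,8] (PP\NP)\N  >  k=7
[5,8] PP\NP  <  k=6
[2,8] PP  <  k=5
[0,8] S  >  k=2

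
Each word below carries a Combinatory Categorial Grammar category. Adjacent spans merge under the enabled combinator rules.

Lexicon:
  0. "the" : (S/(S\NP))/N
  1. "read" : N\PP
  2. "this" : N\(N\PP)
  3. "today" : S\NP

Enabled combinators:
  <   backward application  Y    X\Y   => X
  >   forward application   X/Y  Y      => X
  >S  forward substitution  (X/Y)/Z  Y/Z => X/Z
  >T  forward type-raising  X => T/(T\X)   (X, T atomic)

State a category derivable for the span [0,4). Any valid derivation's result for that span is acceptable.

S

[0,4] S   >
  [0,3] S/(S\NP)   >
    [0,1] "the" : (S/(S\NP))/N
    [1,3] N   <
      [1,2] "read" : N\PP
      [2,3] "this" : N\(N\PP)
  [3,4] "today" : S\NP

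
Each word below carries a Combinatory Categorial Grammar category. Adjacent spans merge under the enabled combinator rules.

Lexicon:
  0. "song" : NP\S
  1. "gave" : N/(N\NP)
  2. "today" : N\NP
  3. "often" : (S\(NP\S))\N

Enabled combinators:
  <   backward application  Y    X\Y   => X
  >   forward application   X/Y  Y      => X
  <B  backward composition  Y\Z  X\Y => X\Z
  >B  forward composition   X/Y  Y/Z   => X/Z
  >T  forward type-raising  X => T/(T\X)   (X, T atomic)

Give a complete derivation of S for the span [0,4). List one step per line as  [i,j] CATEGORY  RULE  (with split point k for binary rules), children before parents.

[0,1] NP\S  lex  "song"
[1,2] N/(N\NP)  lex  "gave"
[2,3] N\NP  lex  "today"
[1,3] N  >  k=2
[3,4] (S\(NP\S))\N  lex  "often"
[1,4] S\(NP\S)  <  k=3
[0,4] S  <  k=1

[0,4] S   <
  [0,1] "song" : NP\S
  [1,4] S\(NP\S)   <
    [1,3] N   >
      [1,2] "gave" : N/(N\NP)
      [2,3] "today" : N\NP
    [3,4] "often" : (S\(NP\S))\N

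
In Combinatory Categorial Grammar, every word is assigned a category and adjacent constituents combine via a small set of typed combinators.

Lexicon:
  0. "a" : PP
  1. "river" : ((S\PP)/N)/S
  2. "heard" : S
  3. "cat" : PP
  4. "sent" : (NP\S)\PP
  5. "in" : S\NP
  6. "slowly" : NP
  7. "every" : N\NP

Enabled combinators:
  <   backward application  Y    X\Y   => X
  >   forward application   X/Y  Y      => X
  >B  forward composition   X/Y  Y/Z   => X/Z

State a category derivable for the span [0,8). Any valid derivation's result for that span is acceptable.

[0,8] S   <
  [0,1] "a" : PP
  [1,8] S\PP   >
    [1,6] (S\PP)/N   >
      [1,2] "river" : ((S\PP)/N)/S
      [2,6] S   <
        [2,5] NP   <
          [2,3] "heard" : S
          [3,5] NP\S   <
            [3,4] "cat" : PP
            [4,5] "sent" : (NP\S)\PP
        [5,6] "in" : S\NP
    [6,8] N   <
      [6,7] "slowly" : NP
      [7,8] "every" : N\NP

S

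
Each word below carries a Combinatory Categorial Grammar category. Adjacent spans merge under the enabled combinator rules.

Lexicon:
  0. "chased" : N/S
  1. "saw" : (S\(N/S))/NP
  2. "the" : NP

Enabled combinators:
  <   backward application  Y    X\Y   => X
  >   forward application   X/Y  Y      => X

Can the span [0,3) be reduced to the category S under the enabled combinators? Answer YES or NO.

YES

[0,3] S   <
  [0,1] "chased" : N/S
  [1,3] S\(N/S)   >
    [1,2] "saw" : (S\(N/S))/NP
    [2,3] "the" : NP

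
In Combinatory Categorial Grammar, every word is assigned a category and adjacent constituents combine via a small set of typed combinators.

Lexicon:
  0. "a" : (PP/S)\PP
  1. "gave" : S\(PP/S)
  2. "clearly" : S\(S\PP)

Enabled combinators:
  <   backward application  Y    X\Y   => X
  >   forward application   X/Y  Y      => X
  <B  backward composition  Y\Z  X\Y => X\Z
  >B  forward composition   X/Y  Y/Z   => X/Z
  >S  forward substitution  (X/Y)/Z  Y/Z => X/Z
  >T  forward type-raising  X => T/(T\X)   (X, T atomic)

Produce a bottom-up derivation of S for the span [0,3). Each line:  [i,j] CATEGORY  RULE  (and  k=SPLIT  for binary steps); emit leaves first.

[0,3] S   <
  [0,2] S\PP   <B
    [0,1] "a" : (PP/S)\PP
    [1,2] "gave" : S\(PP/S)
  [2,3] "clearly" : S\(S\PP)

[0,1] (PP/S)\PP  lex  "a"
[1,2] S\(PP/S)  lex  "gave"
[0,2] S\PP  <B  k=1
[2,3] S\(S\PP)  lex  "clearly"
[0,3] S  <  k=2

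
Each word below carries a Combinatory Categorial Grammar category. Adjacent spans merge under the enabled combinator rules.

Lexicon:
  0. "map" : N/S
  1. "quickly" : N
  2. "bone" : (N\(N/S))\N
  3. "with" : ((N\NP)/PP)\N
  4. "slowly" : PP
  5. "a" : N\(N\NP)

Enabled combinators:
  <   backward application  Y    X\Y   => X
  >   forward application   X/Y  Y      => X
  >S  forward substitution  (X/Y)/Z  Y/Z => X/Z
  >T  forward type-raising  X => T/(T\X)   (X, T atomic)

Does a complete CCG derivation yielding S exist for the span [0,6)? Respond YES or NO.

N/S N (N\(N/S))\N ((N\NP)/PP)\N PP N\(N\NP)
CKY chart[0,6] = {N, N/(N\N), NP/(NP\N), PP/(PP\N), S/(S\N)}; S ∉ chart

NO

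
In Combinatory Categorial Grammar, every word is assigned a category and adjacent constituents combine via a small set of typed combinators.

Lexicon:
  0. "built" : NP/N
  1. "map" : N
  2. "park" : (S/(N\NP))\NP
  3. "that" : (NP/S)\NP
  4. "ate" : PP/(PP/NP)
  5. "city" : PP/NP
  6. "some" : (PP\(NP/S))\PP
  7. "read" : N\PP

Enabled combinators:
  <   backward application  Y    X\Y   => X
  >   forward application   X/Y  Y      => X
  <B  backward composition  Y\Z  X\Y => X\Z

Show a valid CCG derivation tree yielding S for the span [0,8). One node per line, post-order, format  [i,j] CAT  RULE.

[0,1] NP/N  lex  "built"
[1,2] N  lex  "map"
[0,2] NP  >  k=1
[2,3] (S/(N\NP))\NP  lex  "park"
[0,3] S/(N\NP)  <  k=2
[3,4] (NP/S)\NP  lex  "that"
[4,5] PP/(PP/NP)  lex  "ate"
[5,6] PP/NP  lex  "city"
[4,6] PP  >  k=5
[6,7] (PP\(NP/S))\PP  lex  "some"
[4,7] PP\(NP/S)  <  k=6
[3,7] PP\NP  <B  k=4
[7,8] N\PP  lex  "read"
[3,8] N\NP  <B  k=7
[0,8] S  >  k=3

[0,8] S   >
  [0,3] S/(N\NP)   <
    [0,2] NP   >
      [0,1] "built" : NP/N
      [1,2] "map" : N
    [2,3] "park" : (S/(N\NP))\NP
  [3,8] N\NP   <B
    [3,7] PP\NP   <B
      [3,4] "that" : (NP/S)\NP
      [4,7] PP\(NP/S)   <
        [4,6] PP   >
          [4,5] "ate" : PP/(PP/NP)
          [5,6] "city" : PP/NP
        [6,7] "some" : (PP\(NP/S))\PP
    [7,8] "read" : N\PP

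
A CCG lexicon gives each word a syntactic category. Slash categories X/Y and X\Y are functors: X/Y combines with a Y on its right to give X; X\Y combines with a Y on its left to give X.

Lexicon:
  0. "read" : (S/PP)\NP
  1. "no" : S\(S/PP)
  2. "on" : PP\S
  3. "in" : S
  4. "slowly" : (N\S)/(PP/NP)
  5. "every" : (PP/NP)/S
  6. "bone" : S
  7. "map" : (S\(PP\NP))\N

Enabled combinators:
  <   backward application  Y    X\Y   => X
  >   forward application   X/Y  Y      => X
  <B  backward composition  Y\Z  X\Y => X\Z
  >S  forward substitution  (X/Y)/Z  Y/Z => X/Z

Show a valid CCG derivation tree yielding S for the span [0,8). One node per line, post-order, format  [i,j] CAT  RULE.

[0,8] S   <
  [0,3] PP\NP   <B
    [0,2] S\NP   <B
      [0,1] "read" : (S/PP)\NP
      [1,2] "no" : S\(S/PP)
    [2,3] "on" : PP\S
  [3,8] S\(PP\NP)   <
    [3,7] N   <
      [3,4] "in" : S
      [4,7] N\S   >
        [4,5] "slowly" : (N\S)/(PP/NP)
        [5,7] PP/NP   >
          [5,6] "every" : (PP/NP)/S
          [6,7] "bone" : S
    [7,8] "map" : (S\(PP\NP))\N

[0,1] (S/PP)\NP  lex  "read"
[1,2] S\(S/PP)  lex  "no"
[0,2] S\NP  <B  k=1
[2,3] PP\S  lex  "on"
[0,3] PP\NP  <B  k=2
[3,4] S  lex  "in"
[4,5] (N\S)/(PP/NP)  lex  "slowly"
[5,6] (PP/NP)/S  lex  "every"
[6,7] S  lex  "bone"
[5,7] PP/NP  >  k=6
[4,7] N\S  >  k=5
[3,7] N  <  k=4
[7,8] (S\(PP\NP))\N  lex  "map"
[3,8] S\(PP\NP)  <  k=7
[0,8] S  <  k=3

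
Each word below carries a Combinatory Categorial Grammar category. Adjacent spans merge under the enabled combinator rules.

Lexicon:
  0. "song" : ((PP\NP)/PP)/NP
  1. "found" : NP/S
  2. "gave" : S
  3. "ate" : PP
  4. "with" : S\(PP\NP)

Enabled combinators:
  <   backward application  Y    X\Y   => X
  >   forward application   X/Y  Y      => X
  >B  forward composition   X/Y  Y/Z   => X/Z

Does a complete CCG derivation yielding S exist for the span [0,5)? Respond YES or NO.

YES

[0,5] S   <
  [0,4] PP\NP   >
    [0,3] (PP\NP)/PP   >
      [0,1] "song" : ((PP\NP)/PP)/NP
      [1,3] NP   >
        [1,2] "found" : NP/S
        [2,3] "gave" : S
    [3,4] "ate" : PP
  [4,5] "with" : S\(PP\NP)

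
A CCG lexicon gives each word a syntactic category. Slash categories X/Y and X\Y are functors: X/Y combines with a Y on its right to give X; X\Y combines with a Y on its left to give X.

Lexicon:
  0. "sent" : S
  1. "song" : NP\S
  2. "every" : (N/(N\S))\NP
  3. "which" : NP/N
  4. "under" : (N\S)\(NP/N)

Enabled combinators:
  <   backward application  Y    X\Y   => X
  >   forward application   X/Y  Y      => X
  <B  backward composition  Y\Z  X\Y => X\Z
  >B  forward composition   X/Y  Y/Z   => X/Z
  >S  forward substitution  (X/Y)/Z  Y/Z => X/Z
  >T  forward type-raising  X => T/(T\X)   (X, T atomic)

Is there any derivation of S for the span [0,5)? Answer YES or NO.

NO

S NP\S (N/(N\S))\NP NP/N (N\S)\(NP/N)
CKY chart[0,5] = {N, N/(N\N), NP/(NP\N), PP/(PP\N), S/(S\N)}; S ∉ chart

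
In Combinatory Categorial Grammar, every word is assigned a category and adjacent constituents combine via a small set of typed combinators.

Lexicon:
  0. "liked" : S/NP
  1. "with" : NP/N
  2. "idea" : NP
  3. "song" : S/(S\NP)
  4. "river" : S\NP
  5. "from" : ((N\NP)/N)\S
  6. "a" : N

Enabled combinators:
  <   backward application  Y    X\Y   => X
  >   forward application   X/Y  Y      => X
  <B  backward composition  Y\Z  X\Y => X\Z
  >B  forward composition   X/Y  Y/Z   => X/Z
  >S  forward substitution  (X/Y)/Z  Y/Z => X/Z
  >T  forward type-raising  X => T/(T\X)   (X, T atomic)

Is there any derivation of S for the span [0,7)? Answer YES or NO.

YES

[0,7] S   >
  [0,2] S/N   >B
    [0,1] "liked" : S/NP
    [1,2] "with" : NP/N
  [2,7] N   <
    [2,3] "idea" : NP
    [3,7] N\NP   >
      [3,6] (N\NP)/N   <
        [3,5] S   >
          [3,4] "song" : S/(S\NP)
          [4,5] "river" : S\NP
        [5,6] "from" : ((N\NP)/N)\S
      [6,7] "a" : N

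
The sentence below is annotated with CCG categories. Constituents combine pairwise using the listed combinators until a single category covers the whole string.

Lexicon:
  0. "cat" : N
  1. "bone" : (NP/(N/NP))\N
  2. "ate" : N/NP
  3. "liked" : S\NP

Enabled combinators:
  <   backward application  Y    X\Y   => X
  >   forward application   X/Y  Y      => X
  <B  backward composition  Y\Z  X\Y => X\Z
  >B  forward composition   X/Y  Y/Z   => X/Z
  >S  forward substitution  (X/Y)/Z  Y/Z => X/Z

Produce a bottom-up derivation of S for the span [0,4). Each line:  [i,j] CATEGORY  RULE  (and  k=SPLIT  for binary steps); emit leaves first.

[0,4] S   <
  [0,3] NP   >
    [0,2] NP/(N/NP)   <
      [0,1] "cat" : N
      [1,2] "bone" : (NP/(N/NP))\N
    [2,3] "ate" : N/NP
  [3,4] "liked" : S\NP

[0,1] N  lex  "cat"
[1,2] (NP/(N/NP))\N  lex  "bone"
[0,2] NP/(N/NP)  <  k=1
[2,3] N/NP  lex  "ate"
[0,3] NP  >  k=2
[3,4] S\NP  lex  "liked"
[0,4] S  <  k=3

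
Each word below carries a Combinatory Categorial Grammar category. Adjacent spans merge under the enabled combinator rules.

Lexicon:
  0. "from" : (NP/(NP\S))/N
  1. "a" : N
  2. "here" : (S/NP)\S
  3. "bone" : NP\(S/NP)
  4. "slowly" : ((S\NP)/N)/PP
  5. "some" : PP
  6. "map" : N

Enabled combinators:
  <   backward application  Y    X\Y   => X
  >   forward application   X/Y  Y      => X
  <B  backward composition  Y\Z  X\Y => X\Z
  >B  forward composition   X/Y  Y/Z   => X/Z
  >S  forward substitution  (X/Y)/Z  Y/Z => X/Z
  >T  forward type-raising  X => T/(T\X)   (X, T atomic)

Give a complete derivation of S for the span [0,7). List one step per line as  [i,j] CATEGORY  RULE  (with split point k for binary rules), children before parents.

[0,7] S   <
  [0,4] NP   >
    [0,2] NP/(NP\S)   >
      [0,1] "from" : (NP/(NP\S))/N
      [1,2] "a" : N
    [2,4] NP\S   <B
      [2,3] "here" : (S/NP)\S
      [3,4] "bone" : NP\(S/NP)
  [4,7] S\NP   >
    [4,6] (S\NP)/N   >
      [4,5] "slowly" : ((S\NP)/N)/PP
      [5,6] "some" : PP
    [6,7] "map" : N

[0,1] (NP/(NP\S))/N  lex  "from"
[1,2] N  lex  "a"
[0,2] NP/(NP\S)  >  k=1
[2,3] (S/NP)\S  lex  "here"
[3,4] NP\(S/NP)  lex  "bone"
[2,4] NP\S  <B  k=3
[0,4] NP  >  k=2
[4,5] ((S\NP)/N)/PP  lex  "slowly"
[5,6] PP  lex  "some"
[4,6] (S\NP)/N  >  k=5
[6,7] N  lex  "map"
[4,7] S\NP  >  k=6
[0,7] S  <  k=4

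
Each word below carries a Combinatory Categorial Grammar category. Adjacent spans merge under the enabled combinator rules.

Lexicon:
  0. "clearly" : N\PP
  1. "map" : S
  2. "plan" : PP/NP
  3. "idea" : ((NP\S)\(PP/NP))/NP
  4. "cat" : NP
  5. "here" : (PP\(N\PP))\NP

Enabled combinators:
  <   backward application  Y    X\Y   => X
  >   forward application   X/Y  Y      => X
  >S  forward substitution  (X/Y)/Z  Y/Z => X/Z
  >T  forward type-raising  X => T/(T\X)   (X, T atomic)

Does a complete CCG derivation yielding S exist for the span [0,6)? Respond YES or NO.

N\PP S PP/NP ((NP\S)\(PP/NP))/NP NP (PP\(N\PP))\NP
CKY chart[0,6] = {N/(N\PP), NP/(NP\PP), PP, PP/(PP\PP), S/(S\PP)}; S ∉ chart

NO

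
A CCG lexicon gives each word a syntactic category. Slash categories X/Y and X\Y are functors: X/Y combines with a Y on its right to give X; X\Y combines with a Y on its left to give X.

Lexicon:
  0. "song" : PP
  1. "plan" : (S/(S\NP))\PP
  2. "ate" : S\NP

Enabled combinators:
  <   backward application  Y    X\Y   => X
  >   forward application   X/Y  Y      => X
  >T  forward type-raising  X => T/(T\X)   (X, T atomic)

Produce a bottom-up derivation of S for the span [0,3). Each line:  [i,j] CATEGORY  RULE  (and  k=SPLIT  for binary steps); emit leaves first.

[0,3] S   >
  [0,2] S/(S\NP)   <
    [0,1] "song" : PP
    [1,2] "plan" : (S/(S\NP))\PP
  [2,3] "ate" : S\NP

[0,1] PP  lex  "song"
[1,2] (S/(S\NP))\PP  lex  "plan"
[0,2] S/(S\NP)  <  k=1
[2,3] S\NP  lex  "ate"
[0,3] S  >  k=2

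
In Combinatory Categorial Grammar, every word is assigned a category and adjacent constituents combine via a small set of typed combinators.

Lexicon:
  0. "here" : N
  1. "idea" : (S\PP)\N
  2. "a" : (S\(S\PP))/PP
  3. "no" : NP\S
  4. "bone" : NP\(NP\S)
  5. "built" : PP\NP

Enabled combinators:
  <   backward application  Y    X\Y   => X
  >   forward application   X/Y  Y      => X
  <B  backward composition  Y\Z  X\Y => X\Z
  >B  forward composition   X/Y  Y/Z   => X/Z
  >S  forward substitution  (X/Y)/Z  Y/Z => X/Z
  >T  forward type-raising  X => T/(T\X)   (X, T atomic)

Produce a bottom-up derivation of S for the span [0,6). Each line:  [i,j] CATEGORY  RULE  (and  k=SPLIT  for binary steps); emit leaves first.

[0,1] N  lex  "here"
[1,2] (S\PP)\N  lex  "idea"
[0,2] S\PP  <  k=1
[2,3] (S\(S\PP))/PP  lex  "a"
[3,4] NP\S  lex  "no"
[4,5] NP\(NP\S)  lex  "bone"
[3,5] NP  <  k=4
[5,6] PP\NP  lex  "built"
[3,6] PP  <  k=5
[2,6] S\(S\PP)  >  k=3
[0,6] S  <  k=2

[0,6] S   <
  [0,2] S\PP   <
    [0,1] "here" : N
    [1,2] "idea" : (S\PP)\N
  [2,6] S\(S\PP)   >
    [2,3] "a" : (S\(S\PP))/PP
    [3,6] PP   <
      [3,5] NP   <
        [3,4] "no" : NP\S
        [4,5] "bone" : NP\(NP\S)
      [5,6] "built" : PP\NP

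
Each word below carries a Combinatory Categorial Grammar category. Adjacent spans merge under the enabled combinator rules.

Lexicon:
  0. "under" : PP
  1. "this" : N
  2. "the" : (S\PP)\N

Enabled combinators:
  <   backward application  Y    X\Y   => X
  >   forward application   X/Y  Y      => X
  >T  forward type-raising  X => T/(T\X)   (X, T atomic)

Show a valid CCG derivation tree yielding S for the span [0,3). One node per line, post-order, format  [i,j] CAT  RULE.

[0,1] PP  lex  "under"
[0,1] S/(S\PP)  >T
[1,2] N  lex  "this"
[2,3] (S\PP)\N  lex  "the"
[1,3] S\PP  <  k=2
[0,3] S  >  k=1

[0,3] S   >
  [0,1] S/(S\PP)   >T
    [0,1] "under" : PP
  [1,3] S\PP   <
    [1,2] "this" : N
    [2,3] "the" : (S\PP)\N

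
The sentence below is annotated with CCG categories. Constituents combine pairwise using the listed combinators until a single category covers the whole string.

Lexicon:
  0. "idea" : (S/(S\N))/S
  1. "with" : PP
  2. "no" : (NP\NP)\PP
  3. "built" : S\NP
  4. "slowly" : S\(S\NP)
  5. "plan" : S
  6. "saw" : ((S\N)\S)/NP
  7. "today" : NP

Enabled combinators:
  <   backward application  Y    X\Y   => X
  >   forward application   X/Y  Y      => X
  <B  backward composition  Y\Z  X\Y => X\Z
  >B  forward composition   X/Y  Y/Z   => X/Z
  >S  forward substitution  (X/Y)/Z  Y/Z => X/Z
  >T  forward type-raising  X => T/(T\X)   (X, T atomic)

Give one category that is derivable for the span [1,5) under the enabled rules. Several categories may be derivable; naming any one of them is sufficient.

S

[0,8] S   >
  [0,5] S/(S\N)   >
    [0,1] "idea" : (S/(S\N))/S
    [1,5] S   <
      [1,4] S\NP   <B
        [1,3] NP\NP   <
          [1,2] "with" : PP
          [2,3] "no" : (NP\NP)\PP
        [3,4] "built" : S\NP
      [4,5] "slowly" : S\(S\NP)
  [5,8] S\N   <
    [5,6] "plan" : S
    [6,8] (S\N)\S   >
      [6,7] "saw" : ((S\N)\S)/NP
      [7,8] "today" : NP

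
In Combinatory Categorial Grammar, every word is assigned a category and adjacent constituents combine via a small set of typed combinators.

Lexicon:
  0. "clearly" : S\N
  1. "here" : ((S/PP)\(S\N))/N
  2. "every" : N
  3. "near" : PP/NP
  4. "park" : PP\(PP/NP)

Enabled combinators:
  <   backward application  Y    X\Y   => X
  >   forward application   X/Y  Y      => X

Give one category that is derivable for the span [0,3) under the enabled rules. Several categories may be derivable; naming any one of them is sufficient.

[0,5] S   >
  [0,3] S/PP   <
    [0,1] "clearly" : S\N
    [1,3] (S/PP)\(S\N)   >
      [1,2] "here" : ((S/PP)\(S\N))/N
      [2,3] "every" : N
  [3,5] PP   <
    [3,4] "near" : PP/NP
    [4,5] "park" : PP\(PP/NP)

S/PP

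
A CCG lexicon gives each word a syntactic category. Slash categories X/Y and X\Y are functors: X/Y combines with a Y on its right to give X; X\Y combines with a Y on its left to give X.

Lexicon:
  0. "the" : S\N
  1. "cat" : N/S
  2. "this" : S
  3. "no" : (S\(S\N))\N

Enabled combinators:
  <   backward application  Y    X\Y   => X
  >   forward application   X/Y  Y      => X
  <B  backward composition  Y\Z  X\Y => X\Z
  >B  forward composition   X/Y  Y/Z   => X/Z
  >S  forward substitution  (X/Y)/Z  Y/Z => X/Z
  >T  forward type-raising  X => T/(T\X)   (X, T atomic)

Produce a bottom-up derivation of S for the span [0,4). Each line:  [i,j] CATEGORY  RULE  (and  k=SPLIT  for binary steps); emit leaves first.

[0,1] S\N  lex  "the"
[1,2] N/S  lex  "cat"
[2,3] S  lex  "this"
[1,3] N  >  k=2
[3,4] (S\(S\N))\N  lex  "no"
[1,4] S\(S\N)  <  k=3
[0,4] S  <  k=1

[0,4] S   <
  [0,1] "the" : S\N
  [1,4] S\(S\N)   <
    [1,3] N   >
      [1,2] "cat" : N/S
      [2,3] "this" : S
    [3,4] "no" : (S\(S\N))\N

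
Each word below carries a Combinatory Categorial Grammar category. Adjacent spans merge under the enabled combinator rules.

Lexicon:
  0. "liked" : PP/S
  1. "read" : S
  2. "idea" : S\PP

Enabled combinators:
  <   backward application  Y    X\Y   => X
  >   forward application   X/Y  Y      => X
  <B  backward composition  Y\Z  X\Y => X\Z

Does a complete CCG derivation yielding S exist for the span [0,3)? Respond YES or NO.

YES

[0,3] S   <
  [0,2] PP   >
    [0,1] "liked" : PP/S
    [1,2] "read" : S
  [2,3] "idea" : S\PP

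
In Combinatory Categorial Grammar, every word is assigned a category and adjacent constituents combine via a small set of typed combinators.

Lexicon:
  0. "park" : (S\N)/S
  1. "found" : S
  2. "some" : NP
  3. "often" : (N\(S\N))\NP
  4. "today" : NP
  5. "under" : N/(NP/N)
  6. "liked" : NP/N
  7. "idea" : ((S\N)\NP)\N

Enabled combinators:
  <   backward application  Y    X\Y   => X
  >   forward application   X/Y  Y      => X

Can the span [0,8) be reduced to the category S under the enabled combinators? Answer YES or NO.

YES

[0,8] S   <
  [0,4] N   <
    [0,2] S\N   >
      [0,1] "park" : (S\N)/S
      [1,2] "found" : S
    [2,4] N\(S\N)   <
      [2,3] "some" : NP
      [3,4] "often" : (N\(S\N))\NP
  [4,8] S\N   <
    [4,5] "today" : NP
    [5,8] (S\N)\NP   <
      [5,7] N   >
        [5,6] "under" : N/(NP/N)
        [6,7] "liked" : NP/N
      [7,8] "idea" : ((S\N)\NP)\N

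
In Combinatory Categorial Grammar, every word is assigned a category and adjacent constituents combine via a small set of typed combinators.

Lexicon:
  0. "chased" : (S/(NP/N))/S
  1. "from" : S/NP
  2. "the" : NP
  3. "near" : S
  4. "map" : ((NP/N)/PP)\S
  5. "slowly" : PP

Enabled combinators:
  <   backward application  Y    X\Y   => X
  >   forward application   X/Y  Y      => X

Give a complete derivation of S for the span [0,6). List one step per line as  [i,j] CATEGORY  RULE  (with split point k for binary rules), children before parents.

[0,1] (S/(NP/N))/S  lex  "chased"
[1,2] S/NP  lex  "from"
[2,3] NP  lex  "the"
[1,3] S  >  k=2
[0,3] S/(NP/N)  >  k=1
[3,4] S  lex  "near"
[4,5] ((NP/N)/PP)\S  lex  "map"
[3,5] (NP/N)/PP  <  k=4
[5,6] PP  lex  "slowly"
[3,6] NP/N  >  k=5
[0,6] S  >  k=3

[0,6] S   >
  [0,3] S/(NP/N)   >
    [0,1] "chased" : (S/(NP/N))/S
    [1,3] S   >
      [1,2] "from" : S/NP
      [2,3] "the" : NP
  [3,6] NP/N   >
    [3,5] (NP/N)/PP   <
      [3,4] "near" : S
      [4,5] "map" : ((NP/N)/PP)\S
    [5,6] "slowly" : PP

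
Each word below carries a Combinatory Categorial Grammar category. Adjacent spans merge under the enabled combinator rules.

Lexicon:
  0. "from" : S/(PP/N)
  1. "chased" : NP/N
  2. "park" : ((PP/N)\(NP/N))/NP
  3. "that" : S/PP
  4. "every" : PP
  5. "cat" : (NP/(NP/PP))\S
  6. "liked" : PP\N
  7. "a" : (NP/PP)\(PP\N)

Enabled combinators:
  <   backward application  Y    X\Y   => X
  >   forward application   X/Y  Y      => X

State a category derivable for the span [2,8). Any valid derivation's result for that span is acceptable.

[0,8] S   >
  [0,1] "from" : S/(PP/N)
  [1,8] PP/N   <
    [1,2] "chased" : NP/N
    [2,8] (PP/N)\(NP/N)   >
      [2,3] "park" : ((PP/N)\(NP/N))/NP
      [3,8] NP   >
        [3,6] NP/(NP/PP)   <
          [3,5] S   >
            [3,4] "that" : S/PP
            [4,5] "every" : PP
          [5,6] "cat" : (NP/(NP/PP))\S
        [6,8] NP/PP   <
          [6,7] "liked" : PP\N
          [7,8] "a" : (NP/PP)\(PP\N)

(PP/N)\(NP/N)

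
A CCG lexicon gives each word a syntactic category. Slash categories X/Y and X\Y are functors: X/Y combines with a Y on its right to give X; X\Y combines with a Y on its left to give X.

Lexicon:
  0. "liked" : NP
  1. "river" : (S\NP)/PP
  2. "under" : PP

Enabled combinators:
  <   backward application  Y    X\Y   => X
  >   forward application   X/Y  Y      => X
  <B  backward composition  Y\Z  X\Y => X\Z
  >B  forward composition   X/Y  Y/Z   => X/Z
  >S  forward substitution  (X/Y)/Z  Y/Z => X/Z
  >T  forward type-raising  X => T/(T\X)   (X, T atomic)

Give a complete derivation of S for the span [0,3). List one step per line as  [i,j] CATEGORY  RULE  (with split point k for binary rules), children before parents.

[0,3] S   >
  [0,1] S/(S\NP)   >T
    [0,1] "liked" : NP
  [1,3] S\NP   >
    [1,2] "river" : (S\NP)/PP
    [2,3] "under" : PP

[0,1] NP  lex  "liked"
[0,1] S/(S\NP)  >T
[1,2] (S\NP)/PP  lex  "river"
[2,3] PP  lex  "under"
[1,3] S\NP  >  k=2
[0,3] S  >  k=1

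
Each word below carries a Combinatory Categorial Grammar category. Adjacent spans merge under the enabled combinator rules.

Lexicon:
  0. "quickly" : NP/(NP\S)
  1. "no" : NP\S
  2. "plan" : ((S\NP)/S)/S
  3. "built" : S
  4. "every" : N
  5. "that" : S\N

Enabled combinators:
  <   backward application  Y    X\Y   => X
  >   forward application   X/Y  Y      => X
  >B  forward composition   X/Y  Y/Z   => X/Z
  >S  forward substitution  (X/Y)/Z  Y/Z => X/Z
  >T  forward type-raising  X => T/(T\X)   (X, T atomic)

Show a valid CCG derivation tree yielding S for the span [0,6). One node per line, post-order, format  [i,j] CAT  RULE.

[0,6] S   <
  [0,2] NP   >
    [0,1] "quickly" : NP/(NP\S)
    [1,2] "no" : NP\S
  [2,6] S\NP   >
    [2,4] (S\NP)/S   >
      [2,3] "plan" : ((S\NP)/S)/S
      [3,4] "built" : S
    [4,6] S   >
      [4,5] S/(S\N)   >T
        [4,5] "every" : N
      [5,6] "that" : S\N

[0,1] NP/(NP\S)  lex  "quickly"
[1,2] NP\S  lex  "no"
[0,2] NP  >  k=1
[2,3] ((S\NP)/S)/S  lex  "plan"
[3,4] S  lex  "built"
[2,4] (S\NP)/S  >  k=3
[4,5] N  lex  "every"
[4,5] S/(S\N)  >T
[5,6] S\N  lex  "that"
[4,6] S  >  k=5
[2,6] S\NP  >  k=4
[0,6] S  <  k=2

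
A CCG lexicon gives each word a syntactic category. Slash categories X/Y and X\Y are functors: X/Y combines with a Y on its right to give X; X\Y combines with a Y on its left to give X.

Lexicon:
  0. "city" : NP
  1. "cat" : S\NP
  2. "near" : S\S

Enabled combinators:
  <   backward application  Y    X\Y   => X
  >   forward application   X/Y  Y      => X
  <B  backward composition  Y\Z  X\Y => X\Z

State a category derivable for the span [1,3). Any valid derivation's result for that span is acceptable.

[0,3] S   <
  [0,1] "city" : NP
  [1,3] S\NP   <B
    [1,2] "cat" : S\NP
    [2,3] "near" : S\S

S\NP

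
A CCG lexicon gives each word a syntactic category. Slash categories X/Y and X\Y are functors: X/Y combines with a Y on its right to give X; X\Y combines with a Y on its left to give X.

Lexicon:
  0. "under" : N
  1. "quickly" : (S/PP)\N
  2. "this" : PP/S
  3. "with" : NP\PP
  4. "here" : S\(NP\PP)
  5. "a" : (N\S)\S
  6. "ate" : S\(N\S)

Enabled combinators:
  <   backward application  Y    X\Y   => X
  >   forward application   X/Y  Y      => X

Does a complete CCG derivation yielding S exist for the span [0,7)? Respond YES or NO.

YES

[0,7] S   >
  [0,2] S/PP   <
    [0,1] "under" : N
    [1,2] "quickly" : (S/PP)\N
  [2,7] PP   >
    [2,3] "this" : PP/S
    [3,7] S   <
      [3,6] N\S   <
        [3,5] S   <
          [3,4] "with" : NP\PP
          [4,5] "here" : S\(NP\PP)
        [5,6] "a" : (N\S)\S
      [6,7] "ate" : S\(N\S)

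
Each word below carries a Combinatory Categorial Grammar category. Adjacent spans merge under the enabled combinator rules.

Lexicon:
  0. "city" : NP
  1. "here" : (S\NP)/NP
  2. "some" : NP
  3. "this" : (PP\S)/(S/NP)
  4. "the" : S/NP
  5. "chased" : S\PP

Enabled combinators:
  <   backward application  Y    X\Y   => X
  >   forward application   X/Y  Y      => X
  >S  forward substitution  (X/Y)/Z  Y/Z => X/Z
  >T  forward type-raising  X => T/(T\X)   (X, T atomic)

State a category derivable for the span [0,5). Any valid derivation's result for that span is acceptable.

PP

[0,6] S   <
  [0,5] PP   <
    [0,3] S   <
      [0,1] "city" : NP
      [1,3] S\NP   >
        [1,2] "here" : (S\NP)/NP
        [2,3] "some" : NP
    [3,5] PP\S   >
      [3,4] "this" : (PP\S)/(S/NP)
      [4,5] "the" : S/NP
  [5,6] "chased" : S\PP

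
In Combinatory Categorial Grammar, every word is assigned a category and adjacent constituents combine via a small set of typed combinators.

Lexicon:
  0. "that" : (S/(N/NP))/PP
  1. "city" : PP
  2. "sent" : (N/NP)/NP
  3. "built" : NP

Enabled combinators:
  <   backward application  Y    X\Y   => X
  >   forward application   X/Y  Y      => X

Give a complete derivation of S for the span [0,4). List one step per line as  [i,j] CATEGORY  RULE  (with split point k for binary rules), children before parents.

[0,4] S   >
  [0,2] S/(N/NP)   >
    [0,1] "that" : (S/(N/NP))/PP
    [1,2] "city" : PP
  [2,4] N/NP   >
    [2,3] "sent" : (N/NP)/NP
    [3,4] "built" : NP

[0,1] (S/(N/NP))/PP  lex  "that"
[1,2] PP  lex  "city"
[0,2] S/(N/NP)  >  k=1
[2,3] (N/NP)/NP  lex  "sent"
[3,4] NP  lex  "built"
[2,4] N/NP  >  k=3
[0,4] S  >  k=2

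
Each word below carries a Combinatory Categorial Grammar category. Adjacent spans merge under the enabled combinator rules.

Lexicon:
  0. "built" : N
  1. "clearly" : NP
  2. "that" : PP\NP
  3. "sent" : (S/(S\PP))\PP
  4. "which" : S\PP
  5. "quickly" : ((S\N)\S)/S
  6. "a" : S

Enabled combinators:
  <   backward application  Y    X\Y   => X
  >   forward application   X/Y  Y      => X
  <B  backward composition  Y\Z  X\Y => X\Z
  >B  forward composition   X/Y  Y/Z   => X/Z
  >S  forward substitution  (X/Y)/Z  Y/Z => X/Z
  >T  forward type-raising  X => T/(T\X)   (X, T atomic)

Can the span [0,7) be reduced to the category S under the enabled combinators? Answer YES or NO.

[0,7] S   >
  [0,1] S/(S\N)   >T
    [0,1] "built" : N
  [1,7] S\N   <
    [1,5] S   >
      [1,4] S/(S\PP)   <
        [1,3] PP   >
          [1,2] PP/(PP\NP)   >T
            [1,2] "clearly" : NP
          [2,3] "that" : PP\NP
        [3,4] "sent" : (S/(S\PP))\PP
      [4,5] "which" : S\PP
    [5,7] (S\N)\S   >
      [5,6] "quickly" : ((S\N)\S)/S
      [6,7] "a" : S

YES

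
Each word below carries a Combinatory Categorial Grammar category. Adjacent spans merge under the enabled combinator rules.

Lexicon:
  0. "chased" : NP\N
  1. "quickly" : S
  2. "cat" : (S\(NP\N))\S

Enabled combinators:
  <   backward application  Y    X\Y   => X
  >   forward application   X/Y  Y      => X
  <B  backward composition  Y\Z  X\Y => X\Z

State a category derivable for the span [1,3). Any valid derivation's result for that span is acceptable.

[0,3] S   <
  [0,1] "chased" : NP\N
  [1,3] S\(NP\N)   <
    [1,2] "quickly" : S
    [2,3] "cat" : (S\(NP\N))\S

S\(NP\N)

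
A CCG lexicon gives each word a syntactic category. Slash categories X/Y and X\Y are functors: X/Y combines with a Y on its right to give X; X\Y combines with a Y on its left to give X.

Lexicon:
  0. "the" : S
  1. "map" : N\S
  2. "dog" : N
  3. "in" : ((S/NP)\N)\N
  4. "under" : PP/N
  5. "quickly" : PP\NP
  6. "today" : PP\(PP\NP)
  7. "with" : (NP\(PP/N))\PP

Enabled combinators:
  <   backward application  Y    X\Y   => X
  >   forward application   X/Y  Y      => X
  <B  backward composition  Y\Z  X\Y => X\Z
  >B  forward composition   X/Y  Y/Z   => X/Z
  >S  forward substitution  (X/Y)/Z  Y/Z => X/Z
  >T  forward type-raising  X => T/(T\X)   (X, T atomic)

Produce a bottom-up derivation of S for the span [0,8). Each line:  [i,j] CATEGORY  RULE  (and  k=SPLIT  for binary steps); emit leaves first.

[0,8] S   >
  [0,4] S/NP   <
    [0,2] N   >
      [0,1] N/(N\S)   >T
        [0,1] "the" : S
      [1,2] "map" : N\S
    [2,4] (S/NP)\N   <
      [2,3] "dog" : N
      [3,4] "in" : ((S/NP)\N)\N
  [4,8] NP   <
    [4,5] "under" : PP/N
    [5,8] NP\(PP/N)   <
      [5,7] PP   <
        [5,6] "quickly" : PP\NP
        [6,7] "today" : PP\(PP\NP)
      [7,8] "with" : (NP\(PP/N))\PP

[0,1] S  lex  "the"
[0,1] N/(N\S)  >T
[1,2] N\S  lex  "map"
[0,2] N  >  k=1
[2,3] N  lex  "dog"
[3,4] ((S/NP)\N)\N  lex  "in"
[2,4] (S/NP)\N  <  k=3
[0,4] S/NP  <  k=2
[4,5] PP/N  lex  "under"
[5,6] PP\NP  lex  "quickly"
[6,7] PP\(PP\NP)  lex  "today"
[5,7] PP  <  k=6
[7,8] (NP\(PP/N))\PP  lex  "with"
[5,8] NP\(PP/N)  <  k=7
[4,8] NP  <  k=5
[0,8] S  >  k=4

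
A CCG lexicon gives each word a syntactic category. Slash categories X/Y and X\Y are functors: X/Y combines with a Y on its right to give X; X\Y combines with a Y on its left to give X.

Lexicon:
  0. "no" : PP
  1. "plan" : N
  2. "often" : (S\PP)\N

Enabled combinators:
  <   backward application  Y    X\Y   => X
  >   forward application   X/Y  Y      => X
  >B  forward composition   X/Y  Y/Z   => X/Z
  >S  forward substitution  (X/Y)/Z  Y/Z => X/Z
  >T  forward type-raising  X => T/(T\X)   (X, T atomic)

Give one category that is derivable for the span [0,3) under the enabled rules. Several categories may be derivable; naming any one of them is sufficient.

[0,3] S   >
  [0,1] S/(S\PP)   >T
    [0,1] "no" : PP
  [1,3] S\PP   <
    [1,2] "plan" : N
    [2,3] "often" : (S\PP)\N

S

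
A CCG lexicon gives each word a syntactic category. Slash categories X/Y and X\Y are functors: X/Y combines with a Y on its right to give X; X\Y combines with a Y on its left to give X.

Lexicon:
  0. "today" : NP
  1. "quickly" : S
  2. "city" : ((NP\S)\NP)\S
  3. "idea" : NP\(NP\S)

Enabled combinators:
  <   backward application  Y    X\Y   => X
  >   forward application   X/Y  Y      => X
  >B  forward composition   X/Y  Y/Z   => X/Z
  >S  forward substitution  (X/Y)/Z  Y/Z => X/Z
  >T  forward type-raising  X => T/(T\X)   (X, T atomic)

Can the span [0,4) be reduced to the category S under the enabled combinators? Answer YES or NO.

NO

NP S ((NP\S)\NP)\S NP\(NP\S)
CKY chart[0,4] = {N/(N\NP), NP, NP/(NP\NP), PP/(PP\NP), S/(S\NP)}; S ∉ chart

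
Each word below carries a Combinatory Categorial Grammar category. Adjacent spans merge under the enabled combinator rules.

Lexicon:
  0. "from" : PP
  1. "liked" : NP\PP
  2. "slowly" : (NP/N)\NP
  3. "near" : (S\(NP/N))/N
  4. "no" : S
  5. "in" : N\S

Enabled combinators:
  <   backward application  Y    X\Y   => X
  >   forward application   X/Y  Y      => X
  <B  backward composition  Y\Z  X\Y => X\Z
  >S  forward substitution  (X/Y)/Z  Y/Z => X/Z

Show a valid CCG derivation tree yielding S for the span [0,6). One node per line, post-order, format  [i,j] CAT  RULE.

[0,1] PP  lex  "from"
[1,2] NP\PP  lex  "liked"
[0,2] NP  <  k=1
[2,3] (NP/N)\NP  lex  "slowly"
[0,3] NP/N  <  k=2
[3,4] (S\(NP/N))/N  lex  "near"
[4,5] S  lex  "no"
[5,6] N\S  lex  "in"
[4,6] N  <  k=5
[3,6] S\(NP/N)  >  k=4
[0,6] S  <  k=3

[0,6] S   <
  [0,3] NP/N   <
    [0,2] NP   <
      [0,1] "from" : PP
      [1,2] "liked" : NP\PP
    [2,3] "slowly" : (NP/N)\NP
  [3,6] S\(NP/N)   >
    [3,4] "near" : (S\(NP/N))/N
    [4,6] N   <
      [4,5] "no" : S
      [5,6] "in" : N\S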